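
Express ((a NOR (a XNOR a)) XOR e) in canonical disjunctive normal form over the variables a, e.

(NOT a AND e) OR (a AND e)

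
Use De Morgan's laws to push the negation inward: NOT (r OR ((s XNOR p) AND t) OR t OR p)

NOT r AND NOT ((s XNOR p) AND t) AND NOT t AND NOT p
De Morgan's: NOT(OR of terms) = AND of negations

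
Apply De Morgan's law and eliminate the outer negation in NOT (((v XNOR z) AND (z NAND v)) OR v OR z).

NOT ((v XNOR z) AND (z NAND v)) AND NOT v AND NOT z
De Morgan's: NOT(OR of terms) = AND of negations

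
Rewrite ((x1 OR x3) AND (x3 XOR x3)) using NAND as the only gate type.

((((x1 NAND x1) NAND (x3 NAND x3)) NAND ((x3 NAND (x3 NAND x3)) NAND (x3 NAND (x3 NAND x3)))) NAND (((x1 NAND x1) NAND (x3 NAND x3)) NAND ((x3 NAND (x3 NAND x3)) NAND (x3 NAND (x3 NAND x3)))))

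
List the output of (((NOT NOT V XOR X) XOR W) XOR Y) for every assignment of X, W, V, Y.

X | W | V | Y | Output
----------------------
0 | 0 | 0 | 0 | 0
0 | 0 | 0 | 1 | 1
0 | 0 | 1 | 0 | 1
0 | 0 | 1 | 1 | 0
0 | 1 | 0 | 0 | 1
0 | 1 | 0 | 1 | 0
0 | 1 | 1 | 0 | 0
0 | 1 | 1 | 1 | 1
1 | 0 | 0 | 0 | 1
1 | 0 | 0 | 1 | 0
1 | 0 | 1 | 0 | 0
1 | 0 | 1 | 1 | 1
1 | 1 | 0 | 0 | 0
1 | 1 | 0 | 1 | 1
1 | 1 | 1 | 0 | 1
1 | 1 | 1 | 1 | 0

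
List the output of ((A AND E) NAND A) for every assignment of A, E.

A | E | Output
--------------
0 | 0 | 1
0 | 1 | 1
1 | 0 | 1
1 | 1 | 0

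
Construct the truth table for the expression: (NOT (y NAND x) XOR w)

x | w | y | Output
------------------
0 | 0 | 0 | 0
0 | 0 | 1 | 0
0 | 1 | 0 | 1
0 | 1 | 1 | 1
1 | 0 | 0 | 0
1 | 0 | 1 | 1
1 | 1 | 0 | 1
1 | 1 | 1 | 0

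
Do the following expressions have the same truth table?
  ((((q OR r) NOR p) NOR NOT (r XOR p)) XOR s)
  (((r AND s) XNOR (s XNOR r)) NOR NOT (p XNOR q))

No. Counterexample: with p=0, s=0, r=0, q=0, Expression 1 = 0 but Expression 2 = 1.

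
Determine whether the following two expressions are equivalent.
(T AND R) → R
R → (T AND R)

No, Converse is not equivalent to original (counterexample: R=1, T=0)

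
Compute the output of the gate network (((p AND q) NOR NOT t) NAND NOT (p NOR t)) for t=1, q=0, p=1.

Substituting: (((1 AND 0) NOR NOT 1) NAND NOT (1 NOR 1))
= 0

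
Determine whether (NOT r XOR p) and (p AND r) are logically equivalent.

No. Counterexample: with r=0, p=0, Expression 1 = 1 but Expression 2 = 0.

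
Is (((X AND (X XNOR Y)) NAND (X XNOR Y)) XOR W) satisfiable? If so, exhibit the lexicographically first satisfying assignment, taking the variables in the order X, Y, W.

X=0, Y=0, W=0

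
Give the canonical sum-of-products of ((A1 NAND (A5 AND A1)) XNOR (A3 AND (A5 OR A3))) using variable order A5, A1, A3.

Σm(1, 3, 5, 6) = (NOT A5 AND NOT A1 AND A3) OR (NOT A5 AND A1 AND A3) OR (A5 AND NOT A1 AND A3) OR (A5 AND A1 AND NOT A3)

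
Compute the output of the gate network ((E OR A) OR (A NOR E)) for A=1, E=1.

Substituting: ((1 OR 1) OR (1 NOR 1))
= 1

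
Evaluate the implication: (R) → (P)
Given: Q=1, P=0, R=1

Antecedent (R) = 1; consequent (P) = 0.
1 → 0 = 0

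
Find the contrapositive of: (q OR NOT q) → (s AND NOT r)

Contrapositive: NOT (s AND NOT r) → NOT (q OR NOT q)
Note: A statement and its contrapositive are logically equivalent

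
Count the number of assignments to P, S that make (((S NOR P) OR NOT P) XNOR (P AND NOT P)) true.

Satisfying assignments: (1,0), (1,1)
Count: 2 out of 4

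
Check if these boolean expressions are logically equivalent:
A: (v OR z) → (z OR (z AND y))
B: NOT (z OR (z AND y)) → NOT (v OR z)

Yes, Contrapositive is always equivalent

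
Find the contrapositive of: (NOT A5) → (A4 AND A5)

Contrapositive: NOT (A4 AND A5) → A5
Note: A statement and its contrapositive are logically equivalent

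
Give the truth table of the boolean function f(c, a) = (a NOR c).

c | a | Output
--------------
0 | 0 | 1
0 | 1 | 0
1 | 0 | 0
1 | 1 | 0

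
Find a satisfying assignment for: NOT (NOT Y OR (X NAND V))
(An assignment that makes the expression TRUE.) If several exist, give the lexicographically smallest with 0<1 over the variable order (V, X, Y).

V=1, X=1, Y=1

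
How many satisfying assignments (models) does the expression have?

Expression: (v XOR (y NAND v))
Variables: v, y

Satisfying assignments: (0,0), (0,1), (1,1)
Count: 3 out of 4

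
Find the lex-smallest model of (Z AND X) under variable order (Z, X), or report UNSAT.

Z=1, X=1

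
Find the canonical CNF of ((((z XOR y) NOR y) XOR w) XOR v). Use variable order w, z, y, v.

(w OR z OR y OR NOT v) AND (w OR z OR NOT y OR v) AND (w OR NOT z OR y OR v) AND (w OR NOT z OR NOT y OR v) AND (NOT w OR z OR y OR v) AND (NOT w OR z OR NOT y OR NOT v) AND (NOT w OR NOT z OR y OR NOT v) AND (NOT w OR NOT z OR NOT y OR NOT v)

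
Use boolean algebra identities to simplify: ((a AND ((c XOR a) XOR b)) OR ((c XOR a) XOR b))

By absorption (E OR (E AND v) = E):
= ((c XOR a) XOR b)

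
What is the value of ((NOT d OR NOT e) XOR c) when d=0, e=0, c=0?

Substituting: ((NOT 0 OR NOT 0) XOR 0)
= 1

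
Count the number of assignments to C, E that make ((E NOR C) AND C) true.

No assignment satisfies the expression.
Count: 0 out of 4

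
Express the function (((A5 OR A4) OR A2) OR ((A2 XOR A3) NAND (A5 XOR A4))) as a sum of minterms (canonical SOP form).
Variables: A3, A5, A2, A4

Σm(0, 1, 2, 3, 4, 5, 6, 7, 8, 9, 10, 11, 12, 13, 14, 15) = (NOT A3 AND NOT A5 AND NOT A2 AND NOT A4) OR (NOT A3 AND NOT A5 AND NOT A2 AND A4) OR (NOT A3 AND NOT A5 AND A2 AND NOT A4) OR (NOT A3 AND NOT A5 AND A2 AND A4) OR (NOT A3 AND A5 AND NOT A2 AND NOT A4) OR (NOT A3 AND A5 AND NOT A2 AND A4) OR (NOT A3 AND A5 AND A2 AND NOT A4) OR (NOT A3 AND A5 AND A2 AND A4) OR (A3 AND NOT A5 AND NOT A2 AND NOT A4) OR (A3 AND NOT A5 AND NOT A2 AND A4) OR (A3 AND NOT A5 AND A2 AND NOT A4) OR (A3 AND NOT A5 AND A2 AND A4) OR (A3 AND A5 AND NOT A2 AND NOT A4) OR (A3 AND A5 AND NOT A2 AND A4) OR (A3 AND A5 AND A2 AND NOT A4) OR (A3 AND A5 AND A2 AND A4)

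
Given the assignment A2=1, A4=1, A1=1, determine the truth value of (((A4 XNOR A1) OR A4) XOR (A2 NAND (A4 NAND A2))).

Substituting: (((1 XNOR 1) OR 1) XOR (1 NAND (1 NAND 1)))
= 0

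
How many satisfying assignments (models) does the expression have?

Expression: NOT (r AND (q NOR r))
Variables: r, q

Satisfying assignments: (0,0), (0,1), (1,0), (1,1)
Count: 4 out of 4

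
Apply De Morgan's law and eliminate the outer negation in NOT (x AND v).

NOT x OR NOT v
De Morgan's: NOT(AND of terms) = OR of negations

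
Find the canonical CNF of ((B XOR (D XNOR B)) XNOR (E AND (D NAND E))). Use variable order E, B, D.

(E OR B OR D) AND (E OR NOT B OR D)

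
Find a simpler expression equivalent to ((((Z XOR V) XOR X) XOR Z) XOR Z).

By XOR self-cancellation ((E XOR v) XOR v = E):
= ((Z XOR V) XOR X)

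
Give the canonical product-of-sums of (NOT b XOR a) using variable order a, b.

ΠM(1, 2) = (a OR NOT b) AND (NOT a OR b)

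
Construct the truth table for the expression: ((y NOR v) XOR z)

z | y | v | Output
------------------
0 | 0 | 0 | 1
0 | 0 | 1 | 0
0 | 1 | 0 | 0
0 | 1 | 1 | 0
1 | 0 | 0 | 0
1 | 0 | 1 | 1
1 | 1 | 0 | 1
1 | 1 | 1 | 1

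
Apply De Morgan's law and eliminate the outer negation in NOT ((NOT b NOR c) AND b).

NOT (NOT b NOR c) OR NOT b
De Morgan's: NOT(AND of terms) = OR of negations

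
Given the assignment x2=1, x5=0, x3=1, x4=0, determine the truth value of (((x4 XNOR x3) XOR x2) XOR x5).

Substituting: (((0 XNOR 1) XOR 1) XOR 0)
= 1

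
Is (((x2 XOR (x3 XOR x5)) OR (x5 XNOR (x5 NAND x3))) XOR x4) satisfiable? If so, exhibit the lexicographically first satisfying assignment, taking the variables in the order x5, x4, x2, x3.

x5=0, x4=0, x2=0, x3=1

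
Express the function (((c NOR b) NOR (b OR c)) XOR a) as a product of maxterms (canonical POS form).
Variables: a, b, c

ΠM(0, 1, 2, 3) = (a OR b OR c) AND (a OR b OR NOT c) AND (a OR NOT b OR c) AND (a OR NOT b OR NOT c)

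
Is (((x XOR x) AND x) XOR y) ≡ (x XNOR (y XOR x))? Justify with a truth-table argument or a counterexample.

No. Counterexample: with y=0, x=0, Expression 1 = 0 but Expression 2 = 1.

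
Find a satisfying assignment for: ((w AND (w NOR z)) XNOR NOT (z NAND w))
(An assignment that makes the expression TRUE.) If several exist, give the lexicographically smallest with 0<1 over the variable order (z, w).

z=0, w=0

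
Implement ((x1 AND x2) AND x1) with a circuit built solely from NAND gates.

((((x1 NAND x2) NAND (x1 NAND x2)) NAND x1) NAND (((x1 NAND x2) NAND (x1 NAND x2)) NAND x1))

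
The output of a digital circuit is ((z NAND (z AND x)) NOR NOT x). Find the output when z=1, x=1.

Substituting: ((1 NAND (1 AND 1)) NOR NOT 1)
= 1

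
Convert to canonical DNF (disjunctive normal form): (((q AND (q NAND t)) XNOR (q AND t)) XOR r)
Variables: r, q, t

(NOT r AND NOT q AND NOT t) OR (NOT r AND NOT q AND t) OR (r AND q AND NOT t) OR (r AND q AND t)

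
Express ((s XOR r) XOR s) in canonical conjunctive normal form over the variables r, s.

(r OR s) AND (r OR NOT s)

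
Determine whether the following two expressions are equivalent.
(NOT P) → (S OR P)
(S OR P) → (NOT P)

No, Converse is not equivalent to original (counterexample: S=0, P=0)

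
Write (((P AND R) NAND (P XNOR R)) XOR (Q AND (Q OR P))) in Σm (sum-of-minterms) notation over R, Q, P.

Σm(0, 1, 4, 7) = (NOT R AND NOT Q AND NOT P) OR (NOT R AND NOT Q AND P) OR (R AND NOT Q AND NOT P) OR (R AND Q AND P)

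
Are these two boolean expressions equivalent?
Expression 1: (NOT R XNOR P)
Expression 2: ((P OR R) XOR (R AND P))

Yes, they are equivalent — the two output columns agree on all 4 assignments:
R | P | Expression 1 | Expression 2
-----------------------------------
0 | 0 | 0 | 0
0 | 1 | 1 | 1
1 | 0 | 1 | 1
1 | 1 | 0 | 0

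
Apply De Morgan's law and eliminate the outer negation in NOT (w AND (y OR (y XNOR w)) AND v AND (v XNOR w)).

NOT w OR NOT (y OR (y XNOR w)) OR NOT v OR NOT (v XNOR w)
De Morgan's: NOT(AND of terms) = OR of negations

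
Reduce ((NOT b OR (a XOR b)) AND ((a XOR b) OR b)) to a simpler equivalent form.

By distribution ((E OR v) AND (E OR NOT v) = E):
= (a XOR b)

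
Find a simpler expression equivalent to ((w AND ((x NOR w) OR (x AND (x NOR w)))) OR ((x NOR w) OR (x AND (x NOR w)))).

By absorption (E OR (E AND v) = E) then absorption (E OR (E AND v) = E):
= (x NOR w)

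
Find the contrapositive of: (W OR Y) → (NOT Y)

Contrapositive: Y → NOT (W OR Y)
Note: A statement and its contrapositive are logically equivalent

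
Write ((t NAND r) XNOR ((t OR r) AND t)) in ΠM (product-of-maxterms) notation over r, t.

ΠM(0, 2, 3) = (r OR t) AND (NOT r OR t) AND (NOT r OR NOT t)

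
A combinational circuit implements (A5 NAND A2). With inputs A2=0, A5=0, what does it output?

Substituting: (0 NAND 0)
= 1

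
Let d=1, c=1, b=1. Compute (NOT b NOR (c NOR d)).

Substituting: (NOT 1 NOR (1 NOR 1))
= 1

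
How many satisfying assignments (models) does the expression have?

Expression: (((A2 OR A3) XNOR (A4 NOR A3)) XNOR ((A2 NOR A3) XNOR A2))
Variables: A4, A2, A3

Satisfying assignments: (0,0,0), (0,1,1), (1,1,0), (1,1,1)
Count: 4 out of 8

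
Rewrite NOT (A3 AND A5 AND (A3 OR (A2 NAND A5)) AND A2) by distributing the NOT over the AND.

NOT A3 OR NOT A5 OR NOT (A3 OR (A2 NAND A5)) OR NOT A2
De Morgan's: NOT(AND of terms) = OR of negations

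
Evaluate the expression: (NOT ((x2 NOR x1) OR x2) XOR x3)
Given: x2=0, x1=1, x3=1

Substituting: (NOT ((0 NOR 1) OR 0) XOR 1)
= 0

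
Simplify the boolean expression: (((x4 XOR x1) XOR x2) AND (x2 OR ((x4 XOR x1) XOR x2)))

By absorption (E AND (E OR v) = E):
= ((x4 XOR x1) XOR x2)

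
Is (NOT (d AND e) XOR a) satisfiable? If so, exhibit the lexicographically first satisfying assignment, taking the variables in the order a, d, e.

a=0, d=0, e=0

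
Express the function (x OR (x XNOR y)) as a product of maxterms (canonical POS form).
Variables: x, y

ΠM(1) = (x OR NOT y)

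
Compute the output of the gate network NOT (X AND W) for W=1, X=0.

Substituting: NOT (0 AND 1)
= 1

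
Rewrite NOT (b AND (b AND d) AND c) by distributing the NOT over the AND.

NOT b OR NOT (b AND d) OR NOT c
De Morgan's: NOT(AND of terms) = OR of negations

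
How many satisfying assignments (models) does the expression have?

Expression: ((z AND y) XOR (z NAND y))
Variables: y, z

Satisfying assignments: (0,0), (0,1), (1,0), (1,1)
Count: 4 out of 4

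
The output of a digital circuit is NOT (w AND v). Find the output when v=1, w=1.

Substituting: NOT (1 AND 1)
= 0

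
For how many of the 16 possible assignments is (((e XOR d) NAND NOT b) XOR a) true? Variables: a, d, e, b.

Satisfying assignments: (0,0,0,0), (0,0,0,1), (0,0,1,1), (0,1,0,1), (0,1,1,0), (0,1,1,1), (1,0,1,0), (1,1,0,0)
Count: 8 out of 16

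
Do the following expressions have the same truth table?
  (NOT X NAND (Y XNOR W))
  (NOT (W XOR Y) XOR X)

No. Counterexample: with Y=0, W=0, X=0, Expression 1 = 0 but Expression 2 = 1.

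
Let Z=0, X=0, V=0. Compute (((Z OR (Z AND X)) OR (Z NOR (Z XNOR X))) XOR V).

Substituting: (((0 OR (0 AND 0)) OR (0 NOR (0 XNOR 0))) XOR 0)
= 0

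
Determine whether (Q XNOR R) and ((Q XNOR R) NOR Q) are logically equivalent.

No. Counterexample: with Q=0, R=0, Expression 1 = 1 but Expression 2 = 0.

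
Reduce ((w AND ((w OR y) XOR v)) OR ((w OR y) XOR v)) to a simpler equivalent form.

By absorption (E OR (E AND v) = E):
= ((w OR y) XOR v)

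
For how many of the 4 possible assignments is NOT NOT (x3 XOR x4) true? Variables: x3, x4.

Satisfying assignments: (0,1), (1,0)
Count: 2 out of 4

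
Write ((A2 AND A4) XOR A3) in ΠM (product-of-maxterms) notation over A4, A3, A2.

ΠM(0, 1, 4, 7) = (A4 OR A3 OR A2) AND (A4 OR A3 OR NOT A2) AND (NOT A4 OR A3 OR A2) AND (NOT A4 OR NOT A3 OR NOT A2)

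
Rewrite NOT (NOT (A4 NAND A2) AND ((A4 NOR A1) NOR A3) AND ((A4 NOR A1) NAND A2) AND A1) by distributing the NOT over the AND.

(A4 NAND A2) OR NOT ((A4 NOR A1) NOR A3) OR NOT ((A4 NOR A1) NAND A2) OR NOT A1
De Morgan's: NOT(AND of terms) = OR of negations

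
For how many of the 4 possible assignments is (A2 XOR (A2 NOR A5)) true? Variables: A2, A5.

Satisfying assignments: (0,0), (1,0), (1,1)
Count: 3 out of 4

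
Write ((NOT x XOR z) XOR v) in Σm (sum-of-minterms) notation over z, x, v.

Σm(0, 3, 5, 6) = (NOT z AND NOT x AND NOT v) OR (NOT z AND x AND v) OR (z AND NOT x AND v) OR (z AND x AND NOT v)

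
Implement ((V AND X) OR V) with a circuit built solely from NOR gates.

((((V NOR V) NOR (X NOR X)) NOR V) NOR (((V NOR V) NOR (X NOR X)) NOR V))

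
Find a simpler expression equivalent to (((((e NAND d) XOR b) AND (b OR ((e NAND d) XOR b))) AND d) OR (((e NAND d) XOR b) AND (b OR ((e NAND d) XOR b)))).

By absorption (E OR (E AND v) = E) then absorption (E AND (E OR v) = E):
= ((e NAND d) XOR b)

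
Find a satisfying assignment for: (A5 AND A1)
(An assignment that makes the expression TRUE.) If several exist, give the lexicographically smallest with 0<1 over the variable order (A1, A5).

A1=1, A5=1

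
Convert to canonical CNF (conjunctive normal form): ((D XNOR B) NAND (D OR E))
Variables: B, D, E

(B OR D OR NOT E) AND (NOT B OR NOT D OR E) AND (NOT B OR NOT D OR NOT E)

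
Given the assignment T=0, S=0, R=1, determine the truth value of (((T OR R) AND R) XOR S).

Substituting: (((0 OR 1) AND 1) XOR 0)
= 1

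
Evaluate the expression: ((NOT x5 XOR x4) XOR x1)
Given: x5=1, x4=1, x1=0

Substituting: ((NOT 1 XOR 1) XOR 0)
= 1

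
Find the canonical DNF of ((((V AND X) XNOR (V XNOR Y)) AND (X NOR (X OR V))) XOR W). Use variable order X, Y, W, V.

(NOT X AND NOT Y AND W AND NOT V) OR (NOT X AND NOT Y AND W AND V) OR (NOT X AND Y AND NOT W AND NOT V) OR (NOT X AND Y AND W AND V) OR (X AND NOT Y AND W AND NOT V) OR (X AND NOT Y AND W AND V) OR (X AND Y AND W AND NOT V) OR (X AND Y AND W AND V)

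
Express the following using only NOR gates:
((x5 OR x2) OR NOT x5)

((((x5 NOR x2) NOR (x5 NOR x2)) NOR (x5 NOR x5)) NOR (((x5 NOR x2) NOR (x5 NOR x2)) NOR (x5 NOR x5)))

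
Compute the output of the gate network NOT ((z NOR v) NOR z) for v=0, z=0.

Substituting: NOT ((0 NOR 0) NOR 0)
= 1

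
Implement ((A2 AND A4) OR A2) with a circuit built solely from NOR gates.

((((A2 NOR A2) NOR (A4 NOR A4)) NOR A2) NOR (((A2 NOR A2) NOR (A4 NOR A4)) NOR A2))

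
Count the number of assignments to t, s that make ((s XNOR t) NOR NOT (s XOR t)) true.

Satisfying assignments: (0,1), (1,0)
Count: 2 out of 4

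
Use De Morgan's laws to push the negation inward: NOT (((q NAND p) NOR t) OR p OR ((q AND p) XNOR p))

NOT ((q NAND p) NOR t) AND NOT p AND NOT ((q AND p) XNOR p)
De Morgan's: NOT(OR of terms) = AND of negations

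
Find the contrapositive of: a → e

Contrapositive: NOT e → NOT a
Note: A statement and its contrapositive are logically equivalent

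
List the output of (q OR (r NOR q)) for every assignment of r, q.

r | q | Output
--------------
0 | 0 | 1
0 | 1 | 1
1 | 0 | 0
1 | 1 | 1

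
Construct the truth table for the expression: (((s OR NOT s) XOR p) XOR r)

p | s | r | Output
------------------
0 | 0 | 0 | 1
0 | 0 | 1 | 0
0 | 1 | 0 | 1
0 | 1 | 1 | 0
1 | 0 | 0 | 0
1 | 0 | 1 | 1
1 | 1 | 0 | 0
1 | 1 | 1 | 1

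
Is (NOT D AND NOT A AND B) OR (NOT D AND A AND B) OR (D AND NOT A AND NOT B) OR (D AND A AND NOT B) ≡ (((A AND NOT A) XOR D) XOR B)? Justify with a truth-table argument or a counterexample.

Yes, they are equivalent — the two output columns agree on all 8 assignments:
D | A | B | Expression 1 | Expression 2
---------------------------------------
0 | 0 | 0 | 0 | 0
0 | 0 | 1 | 1 | 1
0 | 1 | 0 | 0 | 0
0 | 1 | 1 | 1 | 1
1 | 0 | 0 | 1 | 1
1 | 0 | 1 | 0 | 0
1 | 1 | 0 | 1 | 1
1 | 1 | 1 | 0 | 0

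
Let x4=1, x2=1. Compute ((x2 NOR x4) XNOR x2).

Substituting: ((1 NOR 1) XNOR 1)
= 0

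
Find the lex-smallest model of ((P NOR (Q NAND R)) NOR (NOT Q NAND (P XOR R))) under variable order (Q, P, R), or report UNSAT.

Q=0, P=0, R=1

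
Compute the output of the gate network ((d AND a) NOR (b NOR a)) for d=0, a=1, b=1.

Substituting: ((0 AND 1) NOR (1 NOR 1))
= 1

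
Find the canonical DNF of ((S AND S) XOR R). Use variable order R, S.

(NOT R AND S) OR (R AND NOT S)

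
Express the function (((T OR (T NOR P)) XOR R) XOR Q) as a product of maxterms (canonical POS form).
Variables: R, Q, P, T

ΠM(2, 4, 5, 7, 8, 9, 11, 14) = (R OR Q OR NOT P OR T) AND (R OR NOT Q OR P OR T) AND (R OR NOT Q OR P OR NOT T) AND (R OR NOT Q OR NOT P OR NOT T) AND (NOT R OR Q OR P OR T) AND (NOT R OR Q OR P OR NOT T) AND (NOT R OR Q OR NOT P OR NOT T) AND (NOT R OR NOT Q OR NOT P OR T)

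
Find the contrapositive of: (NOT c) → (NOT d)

Contrapositive: d → c
Note: A statement and its contrapositive are logically equivalent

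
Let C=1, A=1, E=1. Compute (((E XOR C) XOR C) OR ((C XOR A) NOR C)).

Substituting: (((1 XOR 1) XOR 1) OR ((1 XOR 1) NOR 1))
= 1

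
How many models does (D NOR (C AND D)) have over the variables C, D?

Satisfying assignments: (0,0), (1,0)
Count: 2 out of 4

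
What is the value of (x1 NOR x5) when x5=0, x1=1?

Substituting: (1 NOR 0)
= 0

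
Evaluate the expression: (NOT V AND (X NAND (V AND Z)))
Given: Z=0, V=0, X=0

Substituting: (NOT 0 AND (0 NAND (0 AND 0)))
= 1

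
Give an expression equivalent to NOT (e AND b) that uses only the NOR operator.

(((e NOR e) NOR (b NOR b)) NOR ((e NOR e) NOR (b NOR b)))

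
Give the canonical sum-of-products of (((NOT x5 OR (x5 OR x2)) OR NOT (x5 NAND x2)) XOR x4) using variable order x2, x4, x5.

Σm(0, 1, 4, 5) = (NOT x2 AND NOT x4 AND NOT x5) OR (NOT x2 AND NOT x4 AND x5) OR (x2 AND NOT x4 AND NOT x5) OR (x2 AND NOT x4 AND x5)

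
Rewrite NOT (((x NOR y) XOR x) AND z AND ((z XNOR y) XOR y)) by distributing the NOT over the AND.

NOT ((x NOR y) XOR x) OR NOT z OR NOT ((z XNOR y) XOR y)
De Morgan's: NOT(AND of terms) = OR of negations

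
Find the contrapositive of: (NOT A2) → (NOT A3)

Contrapositive: A3 → A2
Note: A statement and its contrapositive are logically equivalent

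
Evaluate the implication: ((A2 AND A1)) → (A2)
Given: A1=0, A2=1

Antecedent ((A2 AND A1)) = 0; consequent (A2) = 1.
0 → 1 = 1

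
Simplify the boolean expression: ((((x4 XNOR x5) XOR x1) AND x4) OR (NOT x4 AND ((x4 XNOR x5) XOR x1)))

By distribution ((E AND v) OR (E AND NOT v) = E):
= ((x4 XNOR x5) XOR x1)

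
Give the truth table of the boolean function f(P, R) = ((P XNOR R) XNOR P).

P | R | Output
--------------
0 | 0 | 0
0 | 1 | 1
1 | 0 | 0
1 | 1 | 1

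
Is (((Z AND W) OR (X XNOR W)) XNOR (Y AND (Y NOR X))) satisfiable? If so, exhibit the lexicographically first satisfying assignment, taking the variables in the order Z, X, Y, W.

Z=0, X=0, Y=0, W=1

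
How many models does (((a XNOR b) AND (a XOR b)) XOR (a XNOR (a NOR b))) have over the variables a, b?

Satisfying assignments: (0,1)
Count: 1 out of 4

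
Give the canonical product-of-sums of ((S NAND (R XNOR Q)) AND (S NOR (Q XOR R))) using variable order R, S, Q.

ΠM(1, 2, 3, 4, 6, 7) = (R OR S OR NOT Q) AND (R OR NOT S OR Q) AND (R OR NOT S OR NOT Q) AND (NOT R OR S OR Q) AND (NOT R OR NOT S OR Q) AND (NOT R OR NOT S OR NOT Q)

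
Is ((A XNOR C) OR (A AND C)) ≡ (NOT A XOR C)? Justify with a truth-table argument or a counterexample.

Yes, they are equivalent — the two output columns agree on all 4 assignments:
A | C | Expression 1 | Expression 2
-----------------------------------
0 | 0 | 1 | 1
0 | 1 | 0 | 0
1 | 0 | 0 | 0
1 | 1 | 1 | 1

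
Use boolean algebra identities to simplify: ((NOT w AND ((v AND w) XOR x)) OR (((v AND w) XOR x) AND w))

By distribution ((E AND v) OR (E AND NOT v) = E):
= ((v AND w) XOR x)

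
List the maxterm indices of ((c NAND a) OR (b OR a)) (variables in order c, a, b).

ΠM() = TRUE (no maxterms)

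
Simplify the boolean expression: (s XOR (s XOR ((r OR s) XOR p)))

By XOR self-cancellation ((E XOR v) XOR v = E):
= ((r OR s) XOR p)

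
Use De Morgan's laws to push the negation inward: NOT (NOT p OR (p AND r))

p AND NOT (p AND r)
De Morgan's: NOT(OR of terms) = AND of negations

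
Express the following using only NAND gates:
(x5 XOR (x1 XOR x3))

((x5 NAND (x5 NAND ((x1 NAND (x1 NAND x3)) NAND (x3 NAND (x1 NAND x3))))) NAND (((x1 NAND (x1 NAND x3)) NAND (x3 NAND (x1 NAND x3))) NAND (x5 NAND ((x1 NAND (x1 NAND x3)) NAND (x3 NAND (x1 NAND x3))))))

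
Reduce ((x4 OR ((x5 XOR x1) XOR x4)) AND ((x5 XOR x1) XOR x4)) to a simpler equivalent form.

By absorption (E AND (E OR v) = E):
= ((x5 XOR x1) XOR x4)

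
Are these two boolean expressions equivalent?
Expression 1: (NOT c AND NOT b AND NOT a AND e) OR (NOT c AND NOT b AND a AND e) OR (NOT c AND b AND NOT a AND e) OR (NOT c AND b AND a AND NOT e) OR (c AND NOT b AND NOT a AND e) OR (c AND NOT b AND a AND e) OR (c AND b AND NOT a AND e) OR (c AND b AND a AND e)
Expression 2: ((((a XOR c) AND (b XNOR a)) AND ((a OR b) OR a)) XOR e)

Yes, they are equivalent — the two output columns agree on all 16 assignments:
c | b | a | e | Expression 1 | Expression 2
-------------------------------------------
0 | 0 | 0 | 0 | 0 | 0
0 | 0 | 0 | 1 | 1 | 1
0 | 0 | 1 | 0 | 0 | 0
0 | 0 | 1 | 1 | 1 | 1
0 | 1 | 0 | 0 | 0 | 0
0 | 1 | 0 | 1 | 1 | 1
0 | 1 | 1 | 0 | 1 | 1
0 | 1 | 1 | 1 | 0 | 0
1 | 0 | 0 | 0 | 0 | 0
1 | 0 | 0 | 1 | 1 | 1
1 | 0 | 1 | 0 | 0 | 0
1 | 0 | 1 | 1 | 1 | 1
1 | 1 | 0 | 0 | 0 | 0
1 | 1 | 0 | 1 | 1 | 1
1 | 1 | 1 | 0 | 0 | 0
1 | 1 | 1 | 1 | 1 | 1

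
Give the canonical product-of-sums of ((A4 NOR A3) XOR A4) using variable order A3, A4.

ΠM(2) = (NOT A3 OR A4)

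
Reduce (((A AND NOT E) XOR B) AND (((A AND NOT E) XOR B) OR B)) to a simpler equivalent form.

By absorption (E AND (E OR v) = E):
= ((A AND NOT E) XOR B)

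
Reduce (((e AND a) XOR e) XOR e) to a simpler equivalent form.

By XOR self-cancellation ((E XOR v) XOR v = E):
= (e AND a)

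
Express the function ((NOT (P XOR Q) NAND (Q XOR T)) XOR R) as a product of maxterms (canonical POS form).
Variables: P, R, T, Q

ΠM(2, 4, 5, 7, 9, 12, 14, 15) = (P OR R OR NOT T OR Q) AND (P OR NOT R OR T OR Q) AND (P OR NOT R OR T OR NOT Q) AND (P OR NOT R OR NOT T OR NOT Q) AND (NOT P OR R OR T OR NOT Q) AND (NOT P OR NOT R OR T OR Q) AND (NOT P OR NOT R OR NOT T OR Q) AND (NOT P OR NOT R OR NOT T OR NOT Q)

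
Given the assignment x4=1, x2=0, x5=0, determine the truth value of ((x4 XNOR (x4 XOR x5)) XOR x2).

Substituting: ((1 XNOR (1 XOR 0)) XOR 0)
= 1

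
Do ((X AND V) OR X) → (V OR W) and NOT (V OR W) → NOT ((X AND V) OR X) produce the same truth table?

Yes, Contrapositive is always equivalent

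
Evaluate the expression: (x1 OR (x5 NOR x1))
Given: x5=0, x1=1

Substituting: (1 OR (0 NOR 1))
= 1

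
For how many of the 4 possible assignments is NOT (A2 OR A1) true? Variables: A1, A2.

Satisfying assignments: (0,0)
Count: 1 out of 4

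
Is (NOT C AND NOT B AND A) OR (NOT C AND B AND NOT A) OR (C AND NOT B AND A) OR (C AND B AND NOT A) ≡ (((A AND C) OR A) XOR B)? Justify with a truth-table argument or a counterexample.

Yes, they are equivalent — the two output columns agree on all 8 assignments:
C | B | A | Expression 1 | Expression 2
---------------------------------------
0 | 0 | 0 | 0 | 0
0 | 0 | 1 | 1 | 1
0 | 1 | 0 | 1 | 1
0 | 1 | 1 | 0 | 0
1 | 0 | 0 | 0 | 0
1 | 0 | 1 | 1 | 1
1 | 1 | 0 | 1 | 1
1 | 1 | 1 | 0 | 0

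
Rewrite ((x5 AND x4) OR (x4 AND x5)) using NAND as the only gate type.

((((x5 NAND x4) NAND (x5 NAND x4)) NAND ((x5 NAND x4) NAND (x5 NAND x4))) NAND (((x4 NAND x5) NAND (x4 NAND x5)) NAND ((x4 NAND x5) NAND (x4 NAND x5))))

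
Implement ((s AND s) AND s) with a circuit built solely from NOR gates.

((((s NOR s) NOR (s NOR s)) NOR ((s NOR s) NOR (s NOR s))) NOR (s NOR s))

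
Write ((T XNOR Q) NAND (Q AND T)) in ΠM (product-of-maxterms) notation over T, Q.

ΠM(3) = (NOT T OR NOT Q)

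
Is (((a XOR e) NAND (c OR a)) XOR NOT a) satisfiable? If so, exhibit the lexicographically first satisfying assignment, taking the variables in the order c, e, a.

c=0, e=1, a=1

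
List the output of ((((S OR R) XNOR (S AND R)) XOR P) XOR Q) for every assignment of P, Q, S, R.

P | Q | S | R | Output
----------------------
0 | 0 | 0 | 0 | 1
0 | 0 | 0 | 1 | 0
0 | 0 | 1 | 0 | 0
0 | 0 | 1 | 1 | 1
0 | 1 | 0 | 0 | 0
0 | 1 | 0 | 1 | 1
0 | 1 | 1 | 0 | 1
0 | 1 | 1 | 1 | 0
1 | 0 | 0 | 0 | 0
1 | 0 | 0 | 1 | 1
1 | 0 | 1 | 0 | 1
1 | 0 | 1 | 1 | 0
1 | 1 | 0 | 0 | 1
1 | 1 | 0 | 1 | 0
1 | 1 | 1 | 0 | 0
1 | 1 | 1 | 1 | 1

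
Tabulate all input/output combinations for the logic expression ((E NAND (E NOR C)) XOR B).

B | C | E | Output
------------------
0 | 0 | 0 | 1
0 | 0 | 1 | 1
0 | 1 | 0 | 1
0 | 1 | 1 | 1
1 | 0 | 0 | 0
1 | 0 | 1 | 0
1 | 1 | 0 | 0
1 | 1 | 1 | 0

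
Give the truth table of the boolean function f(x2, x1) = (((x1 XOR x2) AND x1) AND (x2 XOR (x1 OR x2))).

x2 | x1 | Output
----------------
0 | 0 | 0
0 | 1 | 1
1 | 0 | 0
1 | 1 | 0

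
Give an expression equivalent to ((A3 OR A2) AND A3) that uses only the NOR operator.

((((A3 NOR A2) NOR (A3 NOR A2)) NOR ((A3 NOR A2) NOR (A3 NOR A2))) NOR (A3 NOR A3))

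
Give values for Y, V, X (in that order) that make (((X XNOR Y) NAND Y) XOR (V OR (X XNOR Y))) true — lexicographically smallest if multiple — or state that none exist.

Y=0, V=0, X=1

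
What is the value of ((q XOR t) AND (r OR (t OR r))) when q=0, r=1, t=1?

Substituting: ((0 XOR 1) AND (1 OR (1 OR 1)))
= 1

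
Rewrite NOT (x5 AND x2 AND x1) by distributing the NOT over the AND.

NOT x5 OR NOT x2 OR NOT x1
De Morgan's: NOT(AND of terms) = OR of negations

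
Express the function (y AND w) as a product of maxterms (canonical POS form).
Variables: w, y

ΠM(0, 1, 2) = (w OR y) AND (w OR NOT y) AND (NOT w OR y)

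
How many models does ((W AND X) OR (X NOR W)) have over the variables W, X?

Satisfying assignments: (0,0), (1,1)
Count: 2 out of 4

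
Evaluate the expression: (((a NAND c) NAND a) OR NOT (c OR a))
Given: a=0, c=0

Substituting: (((0 NAND 0) NAND 0) OR NOT (0 OR 0))
= 1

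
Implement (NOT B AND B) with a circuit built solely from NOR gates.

(((B NOR B) NOR (B NOR B)) NOR (B NOR B))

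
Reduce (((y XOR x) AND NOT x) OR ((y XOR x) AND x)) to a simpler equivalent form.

By distribution ((E AND v) OR (E AND NOT v) = E):
= (y XOR x)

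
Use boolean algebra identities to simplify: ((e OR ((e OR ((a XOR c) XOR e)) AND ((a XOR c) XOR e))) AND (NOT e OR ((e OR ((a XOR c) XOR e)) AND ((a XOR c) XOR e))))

By distribution ((E OR v) AND (E OR NOT v) = E) then absorption (E AND (E OR v) = E):
= ((a XOR c) XOR e)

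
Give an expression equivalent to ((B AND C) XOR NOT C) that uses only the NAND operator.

((((B NAND C) NAND (B NAND C)) NAND (((B NAND C) NAND (B NAND C)) NAND (C NAND C))) NAND ((C NAND C) NAND (((B NAND C) NAND (B NAND C)) NAND (C NAND C))))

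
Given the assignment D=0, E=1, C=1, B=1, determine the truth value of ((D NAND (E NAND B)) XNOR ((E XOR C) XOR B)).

Substituting: ((0 NAND (1 NAND 1)) XNOR ((1 XOR 1) XOR 1))
= 1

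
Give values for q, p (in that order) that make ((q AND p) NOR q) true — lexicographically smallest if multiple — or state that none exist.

q=0, p=0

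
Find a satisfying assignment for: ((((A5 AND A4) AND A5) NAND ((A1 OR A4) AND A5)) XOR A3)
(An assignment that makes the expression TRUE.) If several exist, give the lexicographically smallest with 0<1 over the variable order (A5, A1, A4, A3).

A5=0, A1=0, A4=0, A3=0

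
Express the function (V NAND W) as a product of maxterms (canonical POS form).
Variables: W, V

ΠM(3) = (NOT W OR NOT V)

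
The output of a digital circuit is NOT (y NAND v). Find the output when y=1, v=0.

Substituting: NOT (1 NAND 0)
= 0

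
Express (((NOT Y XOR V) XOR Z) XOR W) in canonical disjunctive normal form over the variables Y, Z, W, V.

(NOT Y AND NOT Z AND NOT W AND NOT V) OR (NOT Y AND NOT Z AND W AND V) OR (NOT Y AND Z AND NOT W AND V) OR (NOT Y AND Z AND W AND NOT V) OR (Y AND NOT Z AND NOT W AND V) OR (Y AND NOT Z AND W AND NOT V) OR (Y AND Z AND NOT W AND NOT V) OR (Y AND Z AND W AND V)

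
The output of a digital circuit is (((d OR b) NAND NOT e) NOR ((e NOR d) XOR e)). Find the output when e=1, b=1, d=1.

Substituting: (((1 OR 1) NAND NOT 1) NOR ((1 NOR 1) XOR 1))
= 0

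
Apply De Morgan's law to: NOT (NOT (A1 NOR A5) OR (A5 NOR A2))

(A1 NOR A5) AND NOT (A5 NOR A2)
De Morgan's: NOT(OR of terms) = AND of negations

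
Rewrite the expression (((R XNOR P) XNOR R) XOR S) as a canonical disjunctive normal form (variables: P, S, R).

(NOT P AND S AND NOT R) OR (NOT P AND S AND R) OR (P AND NOT S AND NOT R) OR (P AND NOT S AND R)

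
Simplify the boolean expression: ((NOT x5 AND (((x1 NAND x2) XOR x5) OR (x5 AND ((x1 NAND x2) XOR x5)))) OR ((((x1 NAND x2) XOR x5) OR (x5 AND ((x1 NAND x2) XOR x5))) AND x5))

By distribution ((E AND v) OR (E AND NOT v) = E) then absorption (E OR (E AND v) = E):
= ((x1 NAND x2) XOR x5)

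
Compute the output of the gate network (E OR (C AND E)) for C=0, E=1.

Substituting: (1 OR (0 AND 1))
= 1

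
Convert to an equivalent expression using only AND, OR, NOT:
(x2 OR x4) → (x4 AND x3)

NOT (x2 OR x4) OR (x4 AND x3)
(Implication elimination: A → B = NOT A OR B)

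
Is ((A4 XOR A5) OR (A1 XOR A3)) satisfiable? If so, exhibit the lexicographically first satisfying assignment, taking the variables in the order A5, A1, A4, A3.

A5=0, A1=0, A4=0, A3=1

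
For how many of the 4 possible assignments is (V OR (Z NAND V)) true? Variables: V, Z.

Satisfying assignments: (0,0), (0,1), (1,0), (1,1)
Count: 4 out of 4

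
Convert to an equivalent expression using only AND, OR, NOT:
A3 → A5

NOT A3 OR A5
(Implication elimination: A → B = NOT A OR B)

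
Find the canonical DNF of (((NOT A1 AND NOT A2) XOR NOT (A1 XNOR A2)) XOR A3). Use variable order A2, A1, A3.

(NOT A2 AND NOT A1 AND NOT A3) OR (NOT A2 AND A1 AND NOT A3) OR (A2 AND NOT A1 AND NOT A3) OR (A2 AND A1 AND A3)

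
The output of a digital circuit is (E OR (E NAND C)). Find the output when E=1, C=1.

Substituting: (1 OR (1 NAND 1))
= 1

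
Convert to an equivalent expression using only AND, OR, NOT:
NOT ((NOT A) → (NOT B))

(NOT A) AND B
(Negated implication: NOT(A → B) = A AND NOT B)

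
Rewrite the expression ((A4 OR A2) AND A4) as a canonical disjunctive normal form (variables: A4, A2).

(A4 AND NOT A2) OR (A4 AND A2)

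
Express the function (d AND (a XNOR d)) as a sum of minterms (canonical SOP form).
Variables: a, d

Σm(3) = (a AND d)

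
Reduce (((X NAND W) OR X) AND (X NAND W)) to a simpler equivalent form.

By absorption (E AND (E OR v) = E):
= (X NAND W)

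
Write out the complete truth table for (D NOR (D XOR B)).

D | B | Output
--------------
0 | 0 | 1
0 | 1 | 0
1 | 0 | 0
1 | 1 | 0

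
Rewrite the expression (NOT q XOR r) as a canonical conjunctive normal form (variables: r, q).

(r OR NOT q) AND (NOT r OR q)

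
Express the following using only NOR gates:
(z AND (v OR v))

((z NOR z) NOR (((v NOR v) NOR (v NOR v)) NOR ((v NOR v) NOR (v NOR v))))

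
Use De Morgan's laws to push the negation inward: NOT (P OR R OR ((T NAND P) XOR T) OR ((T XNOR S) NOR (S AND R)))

NOT P AND NOT R AND NOT ((T NAND P) XOR T) AND NOT ((T XNOR S) NOR (S AND R))
De Morgan's: NOT(OR of terms) = AND of negations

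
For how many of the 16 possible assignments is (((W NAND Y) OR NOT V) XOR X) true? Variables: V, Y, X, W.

Satisfying assignments: (0,0,0,0), (0,0,0,1), (0,1,0,0), (0,1,0,1), (1,0,0,0), (1,0,0,1), (1,1,0,0), (1,1,1,1)
Count: 8 out of 16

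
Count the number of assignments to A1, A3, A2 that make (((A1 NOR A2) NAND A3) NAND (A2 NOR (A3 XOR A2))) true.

Satisfying assignments: (0,0,1), (0,1,0), (0,1,1), (1,0,1), (1,1,0), (1,1,1)
Count: 6 out of 8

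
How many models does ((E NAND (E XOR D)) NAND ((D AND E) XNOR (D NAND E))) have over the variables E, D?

Satisfying assignments: (0,0), (0,1), (1,0), (1,1)
Count: 4 out of 4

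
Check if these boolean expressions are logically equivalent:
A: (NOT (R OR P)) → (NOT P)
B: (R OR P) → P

No, Inverse is not equivalent to original (counterexample: R=1, P=0)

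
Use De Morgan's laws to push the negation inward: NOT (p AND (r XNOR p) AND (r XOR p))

NOT p OR NOT (r XNOR p) OR NOT (r XOR p)
De Morgan's: NOT(AND of terms) = OR of negations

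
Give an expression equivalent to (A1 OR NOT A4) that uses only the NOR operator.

((A1 NOR (A4 NOR A4)) NOR (A1 NOR (A4 NOR A4)))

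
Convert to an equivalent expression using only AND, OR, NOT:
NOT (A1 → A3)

A1 AND NOT A3
(Negated implication: NOT(A → B) = A AND NOT B)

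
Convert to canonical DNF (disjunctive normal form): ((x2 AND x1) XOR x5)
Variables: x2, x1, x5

(NOT x2 AND NOT x1 AND x5) OR (NOT x2 AND x1 AND x5) OR (x2 AND NOT x1 AND x5) OR (x2 AND x1 AND NOT x5)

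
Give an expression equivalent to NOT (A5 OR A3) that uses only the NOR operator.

(((A5 NOR A3) NOR (A5 NOR A3)) NOR ((A5 NOR A3) NOR (A5 NOR A3)))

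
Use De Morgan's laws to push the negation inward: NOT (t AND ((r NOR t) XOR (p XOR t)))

NOT t OR NOT ((r NOR t) XOR (p XOR t))
De Morgan's: NOT(AND of terms) = OR of negations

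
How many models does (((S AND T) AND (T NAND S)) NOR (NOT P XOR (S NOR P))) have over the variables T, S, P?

Satisfying assignments: (0,0,0), (0,0,1), (0,1,1), (1,0,0), (1,0,1), (1,1,1)
Count: 6 out of 8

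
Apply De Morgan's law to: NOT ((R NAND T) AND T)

NOT (R NAND T) OR NOT T
De Morgan's: NOT(AND of terms) = OR of negations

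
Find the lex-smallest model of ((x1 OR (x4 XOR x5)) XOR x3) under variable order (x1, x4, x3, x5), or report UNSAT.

x1=0, x4=0, x3=0, x5=1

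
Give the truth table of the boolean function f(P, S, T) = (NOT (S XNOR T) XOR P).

P | S | T | Output
------------------
0 | 0 | 0 | 0
0 | 0 | 1 | 1
0 | 1 | 0 | 1
0 | 1 | 1 | 0
1 | 0 | 0 | 1
1 | 0 | 1 | 0
1 | 1 | 0 | 0
1 | 1 | 1 | 1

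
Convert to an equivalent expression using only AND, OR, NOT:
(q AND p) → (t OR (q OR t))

NOT (q AND p) OR (t OR (q OR t))
(Implication elimination: A → B = NOT A OR B)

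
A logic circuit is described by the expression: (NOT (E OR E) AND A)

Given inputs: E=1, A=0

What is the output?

Substituting: (NOT (1 OR 1) AND 0)
= 0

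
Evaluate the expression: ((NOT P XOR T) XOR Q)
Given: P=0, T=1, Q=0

Substituting: ((NOT 0 XOR 1) XOR 0)
= 0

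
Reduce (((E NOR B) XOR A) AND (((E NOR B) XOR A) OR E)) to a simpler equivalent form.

By absorption (E AND (E OR v) = E):
= ((E NOR B) XOR A)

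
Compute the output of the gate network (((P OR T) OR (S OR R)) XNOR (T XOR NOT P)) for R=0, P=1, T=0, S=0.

Substituting: (((1 OR 0) OR (0 OR 0)) XNOR (0 XOR NOT 1))
= 0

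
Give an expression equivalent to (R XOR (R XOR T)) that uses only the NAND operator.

((R NAND (R NAND ((R NAND (R NAND T)) NAND (T NAND (R NAND T))))) NAND (((R NAND (R NAND T)) NAND (T NAND (R NAND T))) NAND (R NAND ((R NAND (R NAND T)) NAND (T NAND (R NAND T))))))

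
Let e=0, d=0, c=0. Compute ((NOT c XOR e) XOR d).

Substituting: ((NOT 0 XOR 0) XOR 0)
= 1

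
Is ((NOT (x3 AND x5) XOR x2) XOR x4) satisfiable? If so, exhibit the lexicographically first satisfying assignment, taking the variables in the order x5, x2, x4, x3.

x5=0, x2=0, x4=0, x3=0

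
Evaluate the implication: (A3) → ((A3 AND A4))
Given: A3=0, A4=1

Antecedent (A3) = 0; consequent ((A3 AND A4)) = 0.
0 → 0 = 1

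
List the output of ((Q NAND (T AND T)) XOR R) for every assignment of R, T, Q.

R | T | Q | Output
------------------
0 | 0 | 0 | 1
0 | 0 | 1 | 1
0 | 1 | 0 | 1
0 | 1 | 1 | 0
1 | 0 | 0 | 0
1 | 0 | 1 | 0
1 | 1 | 0 | 0
1 | 1 | 1 | 1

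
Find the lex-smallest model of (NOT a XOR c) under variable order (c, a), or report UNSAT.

c=0, a=0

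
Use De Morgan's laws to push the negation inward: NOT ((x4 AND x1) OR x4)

NOT (x4 AND x1) AND NOT x4
De Morgan's: NOT(OR of terms) = AND of negations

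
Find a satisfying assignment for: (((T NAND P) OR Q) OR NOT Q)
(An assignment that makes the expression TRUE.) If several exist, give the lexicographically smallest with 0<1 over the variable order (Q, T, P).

Q=0, T=0, P=0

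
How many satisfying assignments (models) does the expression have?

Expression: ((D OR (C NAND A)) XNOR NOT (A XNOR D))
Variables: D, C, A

Satisfying assignments: (0,0,1), (1,0,0), (1,1,0)
Count: 3 out of 8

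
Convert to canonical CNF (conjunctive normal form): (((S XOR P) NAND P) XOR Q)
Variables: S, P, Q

(S OR P OR NOT Q) AND (S OR NOT P OR Q) AND (NOT S OR P OR NOT Q) AND (NOT S OR NOT P OR NOT Q)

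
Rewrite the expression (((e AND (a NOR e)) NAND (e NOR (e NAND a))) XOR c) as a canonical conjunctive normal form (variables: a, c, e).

(a OR NOT c OR e) AND (a OR NOT c OR NOT e) AND (NOT a OR NOT c OR e) AND (NOT a OR NOT c OR NOT e)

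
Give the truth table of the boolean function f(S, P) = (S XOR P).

S | P | Output
--------------
0 | 0 | 0
0 | 1 | 1
1 | 0 | 1
1 | 1 | 0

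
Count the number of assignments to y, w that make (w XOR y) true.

Satisfying assignments: (0,1), (1,0)
Count: 2 out of 4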